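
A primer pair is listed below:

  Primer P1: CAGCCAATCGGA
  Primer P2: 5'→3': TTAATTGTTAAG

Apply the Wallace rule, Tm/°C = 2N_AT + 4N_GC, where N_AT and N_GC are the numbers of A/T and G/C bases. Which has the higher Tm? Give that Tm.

Primer P1: A+T=5, G+C=7 → Tm = 2(5)+4(7) = 38°C
Primer P2: A+T=10, G+C=2 → Tm = 2(10)+4(2) = 28°C
38°C vs 28°C → primer P1 is higher.

Primer P1, 38°C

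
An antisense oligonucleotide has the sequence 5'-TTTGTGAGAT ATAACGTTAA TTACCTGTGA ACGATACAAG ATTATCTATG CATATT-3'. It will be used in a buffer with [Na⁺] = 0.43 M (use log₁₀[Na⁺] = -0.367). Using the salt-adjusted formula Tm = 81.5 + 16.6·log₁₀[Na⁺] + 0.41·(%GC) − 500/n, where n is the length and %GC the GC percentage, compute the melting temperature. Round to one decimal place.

78.2°C

Length n = 56. Counting bases: T=21, A=19, C=7, G=9
G+C = 16, so %GC = 16/56 × 100 = 28.571%
Salt term: 16.6 × (-0.367) = -6.092
GC term: 0.41 × 28.571 = 11.714; length term: −500/56 = −8.929
Tm = 81.5 + (-6.092) + 11.714 − 8.929 = 78.193 → 78.2°C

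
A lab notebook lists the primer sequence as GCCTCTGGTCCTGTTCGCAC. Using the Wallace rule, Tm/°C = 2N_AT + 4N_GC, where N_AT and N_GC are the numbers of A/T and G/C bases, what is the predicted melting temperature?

Scanning the sequence gives C=8, G=5, T=6, A=1.
A+T = 7, G+C = 13
Tm = 2(7) + 4(13) = 14 + 52 = 66°C

66°C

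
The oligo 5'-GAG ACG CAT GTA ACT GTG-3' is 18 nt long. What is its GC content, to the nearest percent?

G=6, A=5, T=4, C=3
G+C = 6 + 3 = 9 out of 18 bases
%GC = 9/18 × 100 = 50% ≈ 50%

50%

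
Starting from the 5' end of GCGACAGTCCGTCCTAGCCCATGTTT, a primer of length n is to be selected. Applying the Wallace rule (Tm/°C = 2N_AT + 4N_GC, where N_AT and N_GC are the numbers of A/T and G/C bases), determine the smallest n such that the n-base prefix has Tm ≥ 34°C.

First 9 bases: GCGACAGTC → Tm = 30°C (< 34°C)
First 10 bases: GCGACAGTCC → Tm = 34°C (≥ 34°C)
Since every base adds ≥2°C, Tm only increases with n, so the threshold is first crossed at n = 10.

n = 10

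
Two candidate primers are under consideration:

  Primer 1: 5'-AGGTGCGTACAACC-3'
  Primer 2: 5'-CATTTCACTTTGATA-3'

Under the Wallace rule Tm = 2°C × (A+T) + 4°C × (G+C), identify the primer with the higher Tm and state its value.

Primer 1: A+T=6, G+C=8 → Tm = 2(6)+4(8) = 44°C
Primer 2: A+T=11, G+C=4 → Tm = 2(11)+4(4) = 38°C
44°C vs 38°C → primer 1 is higher.

Primer 1, 44°C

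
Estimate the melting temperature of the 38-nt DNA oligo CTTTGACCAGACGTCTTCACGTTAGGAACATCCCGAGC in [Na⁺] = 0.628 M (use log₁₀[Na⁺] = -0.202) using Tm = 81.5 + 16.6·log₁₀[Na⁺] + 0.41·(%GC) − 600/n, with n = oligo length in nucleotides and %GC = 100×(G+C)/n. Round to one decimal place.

Length n = 38. Counting bases: A=9, G=8, C=12, T=9
G+C = 20, so %GC = 20/38 × 100 = 52.632%
Salt term: 16.6 × (-0.202) = -3.353
GC term: 0.41 × 52.632 = 21.579; length term: −600/38 = −15.789
Tm = 81.5 + (-3.353) + 21.579 − 15.789 = 83.937 → 83.9°C

83.9°C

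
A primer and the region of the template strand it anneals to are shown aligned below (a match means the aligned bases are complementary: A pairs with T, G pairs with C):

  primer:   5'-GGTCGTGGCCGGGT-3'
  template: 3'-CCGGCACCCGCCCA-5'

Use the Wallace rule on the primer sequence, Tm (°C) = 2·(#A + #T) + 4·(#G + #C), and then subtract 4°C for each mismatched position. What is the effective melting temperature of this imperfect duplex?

42°C

Primer base counts: A=0, T=3, G=8, C=3 → A+T=3, G+C=11
Perfect-match Tm = 2(3) + 4(11) = 6 + 44 = 50°C
Mismatches (positions where the bases are not complementary): 2 (at positions 3, 9)
Effective Tm = 50 − 2×4 = 50 − 8 = 42°C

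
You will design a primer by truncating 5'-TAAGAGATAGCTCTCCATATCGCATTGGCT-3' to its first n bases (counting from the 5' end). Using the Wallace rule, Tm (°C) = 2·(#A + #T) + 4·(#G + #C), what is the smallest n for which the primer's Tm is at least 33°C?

First 12 bases: TAAGAGATAGCT → Tm = 32°C (< 33°C)
First 13 bases: TAAGAGATAGCTC → Tm = 36°C (≥ 33°C)
Since every base adds ≥2°C, Tm only increases with n, so the threshold is first crossed at n = 13.

n = 13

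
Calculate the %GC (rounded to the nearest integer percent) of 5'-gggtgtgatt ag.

50%

Scanning the sequence gives A=2, C=0, T=4, G=6.
G+C = 6 + 0 = 6 out of 12 bases
%GC = 6/12 × 100 = 50% ≈ 50%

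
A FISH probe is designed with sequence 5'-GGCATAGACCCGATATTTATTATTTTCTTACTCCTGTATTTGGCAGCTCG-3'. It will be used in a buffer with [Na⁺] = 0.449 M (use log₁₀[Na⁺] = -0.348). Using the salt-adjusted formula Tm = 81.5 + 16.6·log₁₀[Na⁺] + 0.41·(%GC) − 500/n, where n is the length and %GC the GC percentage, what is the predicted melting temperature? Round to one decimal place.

Length n = 50. Base counts: T=20, C=11, A=10, G=9
G+C = 20, so %GC = 20/50 × 100 = 40%
Salt term: 16.6 × (-0.348) = -5.777
GC term: 0.41 × 40 = 16.4; length term: −500/50 = −10
Tm = 81.5 + (-5.777) + 16.4 − 10 = 82.123 → 82.1°C

82.1°C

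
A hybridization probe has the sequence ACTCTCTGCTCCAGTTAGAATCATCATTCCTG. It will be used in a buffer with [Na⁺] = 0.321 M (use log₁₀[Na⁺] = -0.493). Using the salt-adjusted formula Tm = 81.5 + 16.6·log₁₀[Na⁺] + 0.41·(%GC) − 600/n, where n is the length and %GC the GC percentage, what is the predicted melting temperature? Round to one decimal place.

Length n = 32. Base counts: T=11, G=4, A=7, C=10
G+C = 14, so %GC = 14/32 × 100 = 43.75%
Salt term: 16.6 × (-0.493) = -8.184
GC term: 0.41 × 43.75 = 17.938; length term: −600/32 = −18.75
Tm = 81.5 + (-8.184) + 17.938 − 18.75 = 72.504 → 72.5°C

72.5°C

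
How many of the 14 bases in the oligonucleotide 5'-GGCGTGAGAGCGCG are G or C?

11

Scanning the sequence gives T=1, G=8, A=2, C=3.
G+C = 8 + 3 = 11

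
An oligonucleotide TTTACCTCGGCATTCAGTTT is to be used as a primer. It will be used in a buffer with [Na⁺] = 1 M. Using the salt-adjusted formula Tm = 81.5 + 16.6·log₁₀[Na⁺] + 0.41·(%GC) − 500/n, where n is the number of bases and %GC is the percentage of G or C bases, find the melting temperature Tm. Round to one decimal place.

Length n = 20. Base counts: C=5, T=9, A=3, G=3
G+C = 8, so %GC = 8/20 × 100 = 40%
Salt term: 16.6 × (0) = 0
GC term: 0.41 × 40 = 16.4; length term: −500/20 = −25
Tm = 81.5 + (0) + 16.4 − 25 = 72.9 → 72.9°C

72.9°C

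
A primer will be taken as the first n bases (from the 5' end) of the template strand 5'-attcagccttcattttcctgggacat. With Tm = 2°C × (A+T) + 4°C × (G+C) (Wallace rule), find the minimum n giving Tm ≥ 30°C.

First 10 bases: ATTCAGCCTT → Tm = 28°C (< 30°C)
First 11 bases: ATTCAGCCTTC → Tm = 32°C (≥ 30°C)
Since every base adds ≥2°C, Tm only increases with n, so the threshold is first crossed at n = 11.

n = 11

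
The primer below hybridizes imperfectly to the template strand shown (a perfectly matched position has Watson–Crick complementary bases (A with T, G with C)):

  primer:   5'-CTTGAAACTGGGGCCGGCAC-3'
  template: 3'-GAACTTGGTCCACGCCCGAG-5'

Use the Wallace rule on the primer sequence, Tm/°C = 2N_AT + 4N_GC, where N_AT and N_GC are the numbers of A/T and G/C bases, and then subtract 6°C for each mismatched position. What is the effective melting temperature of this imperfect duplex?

Primer base counts: A=4, T=3, G=7, C=6 → A+T=7, G+C=13
Perfect-match Tm = 2(7) + 4(13) = 14 + 52 = 66°C
Mismatches (positions where the bases are not complementary): 5 (at positions 7, 9, 12, 15, 19)
Effective Tm = 66 − 5×6 = 66 − 30 = 36°C

36°C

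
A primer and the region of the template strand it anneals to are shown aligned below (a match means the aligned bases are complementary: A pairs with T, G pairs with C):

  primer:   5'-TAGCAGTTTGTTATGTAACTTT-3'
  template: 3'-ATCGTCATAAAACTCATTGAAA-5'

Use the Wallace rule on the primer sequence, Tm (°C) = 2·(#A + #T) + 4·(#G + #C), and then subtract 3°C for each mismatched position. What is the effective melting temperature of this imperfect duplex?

44°C

Primer base counts: A=5, T=11, G=4, C=2 → A+T=16, G+C=6
Perfect-match Tm = 2(16) + 4(6) = 32 + 24 = 56°C
Mismatches (positions where the bases are not complementary): 4 (at positions 8, 10, 13, 14)
Effective Tm = 56 − 4×3 = 56 − 12 = 44°C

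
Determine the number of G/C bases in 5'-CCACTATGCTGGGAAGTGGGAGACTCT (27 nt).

15

Base counts: G=9, T=6, C=6, A=6
Total G or C: 9 + 6 = 15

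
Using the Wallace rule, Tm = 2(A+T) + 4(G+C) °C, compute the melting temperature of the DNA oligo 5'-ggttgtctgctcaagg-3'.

50°C

Base counts: G=6, C=3, A=2, T=5
A+T = 7, G+C = 9
Tm = 2×7 + 4×9 = 50°C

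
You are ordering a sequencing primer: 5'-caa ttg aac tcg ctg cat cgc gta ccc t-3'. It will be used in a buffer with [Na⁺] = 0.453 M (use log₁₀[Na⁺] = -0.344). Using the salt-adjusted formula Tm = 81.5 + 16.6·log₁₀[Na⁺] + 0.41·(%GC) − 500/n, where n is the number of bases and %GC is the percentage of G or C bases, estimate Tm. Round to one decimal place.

Length n = 28. Counting bases: T=7, A=6, G=5, C=10
G+C = 15, so %GC = 15/28 × 100 = 53.571%
Salt term: 16.6 × (-0.344) = -5.71
GC term: 0.41 × 53.571 = 21.964; length term: −500/28 = −17.857
Tm = 81.5 + (-5.71) + 21.964 − 17.857 = 79.897 → 79.9°C

79.9°C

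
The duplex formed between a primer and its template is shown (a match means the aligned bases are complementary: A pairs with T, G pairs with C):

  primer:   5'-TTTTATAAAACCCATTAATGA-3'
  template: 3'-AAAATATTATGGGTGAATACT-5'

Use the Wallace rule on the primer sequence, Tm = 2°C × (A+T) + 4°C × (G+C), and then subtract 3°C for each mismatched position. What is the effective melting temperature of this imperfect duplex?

41°C

Primer base counts: A=9, T=8, G=1, C=3 → A+T=17, G+C=4
Perfect-match Tm = 2(17) + 4(4) = 34 + 16 = 50°C
Mismatches (positions where the bases are not complementary): 3 (at positions 9, 15, 17)
Effective Tm = 50 − 3×3 = 50 − 9 = 41°C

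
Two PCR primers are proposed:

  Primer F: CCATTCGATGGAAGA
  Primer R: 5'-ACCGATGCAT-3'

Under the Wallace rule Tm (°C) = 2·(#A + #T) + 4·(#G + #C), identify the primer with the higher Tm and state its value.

Primer F, 44°C

Primer F: A+T=8, G+C=7 → Tm = 2(8)+4(7) = 44°C
Primer R: A+T=5, G+C=5 → Tm = 2(5)+4(5) = 30°C
44°C vs 30°C → primer F is higher.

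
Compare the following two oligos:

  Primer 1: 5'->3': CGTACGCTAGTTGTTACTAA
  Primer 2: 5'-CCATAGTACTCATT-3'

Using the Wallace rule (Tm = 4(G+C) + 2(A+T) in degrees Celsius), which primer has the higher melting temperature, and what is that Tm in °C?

Primer 1: A+T=12, G+C=8 → Tm = 2(12)+4(8) = 56°C
Primer 2: A+T=9, G+C=5 → Tm = 2(9)+4(5) = 38°C
56°C vs 38°C → primer 1 is higher.

Primer 1, 56°C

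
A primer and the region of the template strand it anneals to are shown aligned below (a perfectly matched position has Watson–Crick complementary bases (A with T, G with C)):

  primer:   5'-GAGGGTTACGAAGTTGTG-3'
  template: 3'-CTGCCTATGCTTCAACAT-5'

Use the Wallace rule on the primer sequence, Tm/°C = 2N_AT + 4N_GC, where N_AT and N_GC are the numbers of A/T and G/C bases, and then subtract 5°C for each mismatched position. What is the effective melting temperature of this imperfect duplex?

39°C

Primer base counts: A=4, T=5, G=8, C=1 → A+T=9, G+C=9
Perfect-match Tm = 2(9) + 4(9) = 18 + 36 = 54°C
Mismatches (positions where the bases are not complementary): 3 (at positions 3, 6, 18)
Effective Tm = 54 − 3×5 = 54 − 15 = 39°C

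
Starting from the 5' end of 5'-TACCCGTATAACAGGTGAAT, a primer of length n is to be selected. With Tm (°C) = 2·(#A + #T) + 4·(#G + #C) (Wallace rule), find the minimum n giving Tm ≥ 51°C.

n = 18

First 17 bases: TACCCGTATAACAGGTG → Tm = 50°C (< 51°C)
First 18 bases: TACCCGTATAACAGGTGA → Tm = 52°C (≥ 51°C)
Each additional base adds 2°C (A/T) or 4°C (G/C), so Tm is non-decreasing in n; n = 18 is the first length to reach 51°C.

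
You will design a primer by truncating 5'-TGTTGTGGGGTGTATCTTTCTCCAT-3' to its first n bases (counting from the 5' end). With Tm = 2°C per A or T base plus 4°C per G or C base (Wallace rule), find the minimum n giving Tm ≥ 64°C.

First 21 bases: TGTTGTGGGGTGTATCTTTCT → Tm = 60°C (< 64°C)
First 22 bases: TGTTGTGGGGTGTATCTTTCTC → Tm = 64°C (≥ 64°C)
Each additional base adds 2°C (A/T) or 4°C (G/C), so Tm is non-decreasing in n; n = 22 is the first length to reach 64°C.

n = 22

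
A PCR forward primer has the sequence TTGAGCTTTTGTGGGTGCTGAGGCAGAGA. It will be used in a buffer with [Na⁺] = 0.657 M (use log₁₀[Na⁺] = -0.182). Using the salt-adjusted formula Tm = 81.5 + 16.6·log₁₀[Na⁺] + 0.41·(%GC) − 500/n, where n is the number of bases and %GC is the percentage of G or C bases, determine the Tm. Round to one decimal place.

Length n = 29. Scanning the sequence gives G=12, A=5, C=3, T=9.
G+C = 15, so %GC = 15/29 × 100 = 51.724%
Salt term: 16.6 × (-0.182) = -3.021
GC term: 0.41 × 51.724 = 21.207; length term: −500/29 = −17.241
Tm = 81.5 + (-3.021) + 21.207 − 17.241 = 82.445 → 82.4°C

82.4°C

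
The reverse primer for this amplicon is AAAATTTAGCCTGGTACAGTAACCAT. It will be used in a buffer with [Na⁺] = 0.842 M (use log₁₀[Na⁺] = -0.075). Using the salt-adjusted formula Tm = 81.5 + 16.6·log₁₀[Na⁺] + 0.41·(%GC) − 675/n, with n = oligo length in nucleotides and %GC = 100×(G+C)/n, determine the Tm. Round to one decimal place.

Length n = 26. Scanning the sequence gives T=7, C=5, G=4, A=10.
G+C = 9, so %GC = 9/26 × 100 = 34.615%
Salt term: 16.6 × (-0.075) = -1.245
GC term: 0.41 × 34.615 = 14.192; length term: −675/26 = −25.962
Tm = 81.5 + (-1.245) + 14.192 − 25.962 = 68.485 → 68.5°C

68.5°C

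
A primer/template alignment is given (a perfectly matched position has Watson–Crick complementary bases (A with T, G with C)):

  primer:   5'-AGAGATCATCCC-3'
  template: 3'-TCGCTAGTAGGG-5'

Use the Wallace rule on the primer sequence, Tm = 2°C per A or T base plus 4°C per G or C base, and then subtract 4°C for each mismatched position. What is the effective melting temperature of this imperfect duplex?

Primer base counts: A=4, T=2, G=2, C=4 → A+T=6, G+C=6
Perfect-match Tm = 2(6) + 4(6) = 12 + 24 = 36°C
Mismatches (positions where the bases are not complementary): 1 (at position 3)
Effective Tm = 36 − 1×4 = 36 − 4 = 32°C

32°C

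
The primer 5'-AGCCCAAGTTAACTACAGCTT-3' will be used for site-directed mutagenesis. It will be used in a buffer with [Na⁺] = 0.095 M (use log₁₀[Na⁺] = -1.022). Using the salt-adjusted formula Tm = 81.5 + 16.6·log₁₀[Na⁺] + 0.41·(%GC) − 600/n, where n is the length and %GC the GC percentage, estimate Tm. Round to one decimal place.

53.5°C

Length n = 21. T=5, C=6, G=3, A=7
G+C = 9, so %GC = 9/21 × 100 = 42.857%
Salt term: 16.6 × (-1.022) = -16.965
GC term: 0.41 × 42.857 = 17.571; length term: −600/21 = −28.571
Tm = 81.5 + (-16.965) + 17.571 − 28.571 = 53.535 → 53.5°C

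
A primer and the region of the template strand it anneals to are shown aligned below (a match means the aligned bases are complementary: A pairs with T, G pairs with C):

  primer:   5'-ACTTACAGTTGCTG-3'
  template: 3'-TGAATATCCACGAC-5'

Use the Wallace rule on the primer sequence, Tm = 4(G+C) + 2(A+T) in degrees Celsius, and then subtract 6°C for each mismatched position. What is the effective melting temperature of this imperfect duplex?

Primer base counts: A=3, T=5, G=3, C=3 → A+T=8, G+C=6
Perfect-match Tm = 2(8) + 4(6) = 16 + 24 = 40°C
Mismatches (positions where the bases are not complementary): 2 (at positions 6, 9)
Effective Tm = 40 − 2×6 = 40 − 12 = 28°C

28°C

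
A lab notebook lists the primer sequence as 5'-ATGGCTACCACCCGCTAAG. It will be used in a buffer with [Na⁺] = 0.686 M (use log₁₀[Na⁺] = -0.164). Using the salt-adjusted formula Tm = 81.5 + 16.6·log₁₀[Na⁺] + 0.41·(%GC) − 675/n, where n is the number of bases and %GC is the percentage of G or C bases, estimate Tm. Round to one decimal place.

67.0°C

Length n = 19. Scanning the sequence gives T=3, G=4, C=7, A=5.
G+C = 11, so %GC = 11/19 × 100 = 57.895%
Salt term: 16.6 × (-0.164) = -2.722
GC term: 0.41 × 57.895 = 23.737; length term: −675/19 = −35.526
Tm = 81.5 + (-2.722) + 23.737 − 35.526 = 66.989 → 67.0°C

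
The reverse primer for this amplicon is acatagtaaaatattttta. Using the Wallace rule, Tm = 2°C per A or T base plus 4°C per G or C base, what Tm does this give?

42°C

Base counts: A=9, T=8, C=1, G=1
A+T = 17, G+C = 2
Tm = 2×17 + 4×2 = 42°C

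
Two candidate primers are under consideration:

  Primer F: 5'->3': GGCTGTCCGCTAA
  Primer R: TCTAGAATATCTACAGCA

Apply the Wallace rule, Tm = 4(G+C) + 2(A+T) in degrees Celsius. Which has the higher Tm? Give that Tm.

Primer R, 48°C

Primer F: A+T=5, G+C=8 → Tm = 2(5)+4(8) = 42°C
Primer R: A+T=12, G+C=6 → Tm = 2(12)+4(6) = 48°C
42°C vs 48°C → primer R is higher.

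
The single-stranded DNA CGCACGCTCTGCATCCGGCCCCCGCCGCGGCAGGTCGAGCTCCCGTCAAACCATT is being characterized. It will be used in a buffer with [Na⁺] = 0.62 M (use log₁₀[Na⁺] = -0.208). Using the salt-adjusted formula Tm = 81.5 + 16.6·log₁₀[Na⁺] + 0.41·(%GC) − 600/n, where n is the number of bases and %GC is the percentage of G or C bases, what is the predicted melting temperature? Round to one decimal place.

96.2°C

Length n = 55. Counting bases: G=14, A=8, C=25, T=8
G+C = 39, so %GC = 39/55 × 100 = 70.909%
Salt term: 16.6 × (-0.208) = -3.453
GC term: 0.41 × 70.909 = 29.073; length term: −600/55 = −10.909
Tm = 81.5 + (-3.453) + 29.073 − 10.909 = 96.211 → 96.2°C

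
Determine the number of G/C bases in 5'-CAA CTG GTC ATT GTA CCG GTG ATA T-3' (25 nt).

11

Base counts: T=8, A=6, C=5, G=6
G+C = 6 + 5 = 11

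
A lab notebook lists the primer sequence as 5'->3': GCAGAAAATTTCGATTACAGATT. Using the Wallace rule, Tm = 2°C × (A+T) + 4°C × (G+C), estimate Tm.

60°C

Scanning the sequence gives C=3, A=9, T=7, G=4.
So N_AT = 16 and N_GC = 7.
Tm = 2(16) + 4(7) = 32 + 28 = 60°C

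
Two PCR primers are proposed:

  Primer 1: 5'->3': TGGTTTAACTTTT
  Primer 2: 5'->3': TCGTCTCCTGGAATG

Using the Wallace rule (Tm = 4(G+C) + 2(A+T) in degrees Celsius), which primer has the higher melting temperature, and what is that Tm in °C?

Primer 1: A+T=10, G+C=3 → Tm = 2(10)+4(3) = 32°C
Primer 2: A+T=7, G+C=8 → Tm = 2(7)+4(8) = 46°C
32°C vs 46°C → primer 2 is higher.

Primer 2, 46°C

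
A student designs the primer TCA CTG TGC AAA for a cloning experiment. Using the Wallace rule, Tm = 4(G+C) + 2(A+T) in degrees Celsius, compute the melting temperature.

34°C

Counting bases: A=4, G=2, C=3, T=3
A+T = 7, G+C = 5
Tm = 2(7) + 4(5) = 14 + 20 = 34°C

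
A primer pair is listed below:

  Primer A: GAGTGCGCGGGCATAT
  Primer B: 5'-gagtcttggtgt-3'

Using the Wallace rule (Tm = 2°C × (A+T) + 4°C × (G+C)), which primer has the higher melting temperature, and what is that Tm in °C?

Primer A, 52°C

Primer A: A+T=6, G+C=10 → Tm = 2(6)+4(10) = 52°C
Primer B: A+T=6, G+C=6 → Tm = 2(6)+4(6) = 36°C
52°C vs 36°C → primer A is higher.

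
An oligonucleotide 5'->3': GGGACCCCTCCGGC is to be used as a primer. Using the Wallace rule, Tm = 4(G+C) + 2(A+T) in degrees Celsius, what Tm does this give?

52°C

Base counts: T=1, G=5, A=1, C=7
So N_AT = 2 and N_GC = 12.
Tm = 2×2 + 4×12 = 52°C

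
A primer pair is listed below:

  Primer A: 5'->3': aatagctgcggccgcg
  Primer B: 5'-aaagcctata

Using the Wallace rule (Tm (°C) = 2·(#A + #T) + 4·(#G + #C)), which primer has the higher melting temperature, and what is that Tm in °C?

Primer A: A+T=5, G+C=11 → Tm = 2(5)+4(11) = 54°C
Primer B: A+T=7, G+C=3 → Tm = 2(7)+4(3) = 26°C
54°C vs 26°C → primer A is higher.

Primer A, 54°C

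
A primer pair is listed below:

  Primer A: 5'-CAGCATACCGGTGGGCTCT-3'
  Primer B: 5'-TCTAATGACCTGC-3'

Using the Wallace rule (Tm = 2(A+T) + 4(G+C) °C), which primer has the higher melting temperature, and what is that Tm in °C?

Primer A, 62°C

Primer A: A+T=7, G+C=12 → Tm = 2(7)+4(12) = 62°C
Primer B: A+T=7, G+C=6 → Tm = 2(7)+4(6) = 38°C
62°C vs 38°C → primer A is higher.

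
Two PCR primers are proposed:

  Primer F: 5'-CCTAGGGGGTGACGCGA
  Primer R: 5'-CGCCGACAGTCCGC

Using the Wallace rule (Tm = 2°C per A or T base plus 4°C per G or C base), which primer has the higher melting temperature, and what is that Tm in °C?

Primer F, 58°C

Primer F: A+T=5, G+C=12 → Tm = 2(5)+4(12) = 58°C
Primer R: A+T=3, G+C=11 → Tm = 2(3)+4(11) = 50°C
58°C vs 50°C → primer F is higher.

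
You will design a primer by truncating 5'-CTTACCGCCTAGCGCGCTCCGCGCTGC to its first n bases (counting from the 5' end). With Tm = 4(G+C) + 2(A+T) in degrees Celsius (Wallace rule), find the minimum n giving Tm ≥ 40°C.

n = 13

First 12 bases: CTTACCGCCTAG → Tm = 38°C (< 40°C)
First 13 bases: CTTACCGCCTAGC → Tm = 42°C (≥ 40°C)
Since every base adds ≥2°C, Tm only increases with n, so the threshold is first crossed at n = 13.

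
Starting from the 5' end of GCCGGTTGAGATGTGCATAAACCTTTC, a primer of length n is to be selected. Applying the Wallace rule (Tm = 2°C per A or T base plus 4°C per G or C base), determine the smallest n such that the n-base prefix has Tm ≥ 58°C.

n = 19

First 18 bases: GCCGGTTGAGATGTGCAT → Tm = 56°C (< 58°C)
First 19 bases: GCCGGTTGAGATGTGCATA → Tm = 58°C (≥ 58°C)
Each additional base adds 2°C (A/T) or 4°C (G/C), so Tm is non-decreasing in n; n = 19 is the first length to reach 58°C.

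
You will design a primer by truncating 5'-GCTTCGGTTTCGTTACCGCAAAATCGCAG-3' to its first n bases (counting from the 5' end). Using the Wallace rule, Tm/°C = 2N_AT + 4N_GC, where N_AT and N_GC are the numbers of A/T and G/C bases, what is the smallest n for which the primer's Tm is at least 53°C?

First 17 bases: GCTTCGGTTTCGTTACC → Tm = 52°C (< 53°C)
First 18 bases: GCTTCGGTTTCGTTACCG → Tm = 56°C (≥ 53°C)
Since every base adds ≥2°C, Tm only increases with n, so the threshold is first crossed at n = 18.

n = 18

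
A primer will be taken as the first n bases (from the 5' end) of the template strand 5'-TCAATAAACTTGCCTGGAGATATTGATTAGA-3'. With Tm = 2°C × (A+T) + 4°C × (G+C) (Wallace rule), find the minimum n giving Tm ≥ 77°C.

First 29 bases: TCAATAAACTTGCCTGGAGATATTGATTA → Tm = 76°C (< 77°C)
First 30 bases: TCAATAAACTTGCCTGGAGATATTGATTAG → Tm = 80°C (≥ 77°C)
Each additional base adds 2°C (A/T) or 4°C (G/C), so Tm is non-decreasing in n; n = 30 is the first length to reach 77°C.

n = 30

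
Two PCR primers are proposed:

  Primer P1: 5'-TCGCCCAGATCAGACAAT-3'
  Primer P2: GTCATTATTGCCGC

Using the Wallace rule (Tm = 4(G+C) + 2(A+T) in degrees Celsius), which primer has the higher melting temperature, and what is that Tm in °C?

Primer P1: A+T=9, G+C=9 → Tm = 2(9)+4(9) = 54°C
Primer P2: A+T=7, G+C=7 → Tm = 2(7)+4(7) = 42°C
54°C vs 42°C → primer P1 is higher.

Primer P1, 54°C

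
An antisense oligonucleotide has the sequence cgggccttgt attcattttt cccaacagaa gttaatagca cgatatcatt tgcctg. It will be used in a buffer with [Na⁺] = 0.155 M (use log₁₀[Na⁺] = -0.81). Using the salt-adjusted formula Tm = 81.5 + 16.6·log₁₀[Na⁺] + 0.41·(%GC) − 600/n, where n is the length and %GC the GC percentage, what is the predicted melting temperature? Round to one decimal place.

74.2°C

Length n = 56. Counting bases: A=14, T=19, G=10, C=13
G+C = 23, so %GC = 23/56 × 100 = 41.071%
Salt term: 16.6 × (-0.81) = -13.446
GC term: 0.41 × 41.071 = 16.839; length term: −600/56 = −10.714
Tm = 81.5 + (-13.446) + 16.839 − 10.714 = 74.179 → 74.2°C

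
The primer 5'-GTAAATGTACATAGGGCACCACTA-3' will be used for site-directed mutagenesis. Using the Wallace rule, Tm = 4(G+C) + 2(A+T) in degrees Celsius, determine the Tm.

68°C

Scanning the sequence gives G=5, T=5, A=9, C=5.
So N_AT = 14 and N_GC = 10.
Tm = 2(14) + 4(10) = 28 + 40 = 68°C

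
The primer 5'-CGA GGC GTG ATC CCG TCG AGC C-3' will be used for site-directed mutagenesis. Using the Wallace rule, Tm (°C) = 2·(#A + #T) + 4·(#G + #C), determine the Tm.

Base counts: G=8, T=3, A=3, C=8
A+T = 6, G+C = 16
Tm = 2×6 + 4×16 = 76°C

76°C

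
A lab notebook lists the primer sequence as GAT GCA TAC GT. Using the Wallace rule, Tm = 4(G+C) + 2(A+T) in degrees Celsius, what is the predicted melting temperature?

Counting bases: C=2, T=3, G=3, A=3
AT pairs contribute 6, GC pairs contribute 5.
Tm = 4·5 + 2·6 = 20 + 12 = 32°C

32°C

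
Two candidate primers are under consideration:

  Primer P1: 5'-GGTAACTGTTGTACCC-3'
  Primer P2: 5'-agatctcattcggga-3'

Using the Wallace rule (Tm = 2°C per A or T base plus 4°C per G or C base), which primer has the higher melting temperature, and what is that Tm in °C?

Primer P1: A+T=8, G+C=8 → Tm = 2(8)+4(8) = 48°C
Primer P2: A+T=8, G+C=7 → Tm = 2(8)+4(7) = 44°C
48°C vs 44°C → primer P1 is higher.

Primer P1, 48°C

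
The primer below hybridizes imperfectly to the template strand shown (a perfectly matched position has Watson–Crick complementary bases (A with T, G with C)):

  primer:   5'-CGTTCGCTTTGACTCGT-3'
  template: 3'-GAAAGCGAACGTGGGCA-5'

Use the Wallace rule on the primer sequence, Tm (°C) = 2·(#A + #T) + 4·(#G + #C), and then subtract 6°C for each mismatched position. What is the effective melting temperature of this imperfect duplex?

28°C

Primer base counts: A=1, T=7, G=4, C=5 → A+T=8, G+C=9
Perfect-match Tm = 2(8) + 4(9) = 16 + 36 = 52°C
Mismatches (positions where the bases are not complementary): 4 (at positions 2, 10, 11, 14)
Effective Tm = 52 − 4×6 = 52 − 24 = 28°C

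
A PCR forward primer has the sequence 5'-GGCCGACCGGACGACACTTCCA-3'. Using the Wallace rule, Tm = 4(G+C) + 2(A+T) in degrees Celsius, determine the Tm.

74°C

Counting bases: C=9, A=5, T=2, G=6
A+T = 7, G+C = 15
Tm = 4·15 + 2·7 = 60 + 14 = 74°C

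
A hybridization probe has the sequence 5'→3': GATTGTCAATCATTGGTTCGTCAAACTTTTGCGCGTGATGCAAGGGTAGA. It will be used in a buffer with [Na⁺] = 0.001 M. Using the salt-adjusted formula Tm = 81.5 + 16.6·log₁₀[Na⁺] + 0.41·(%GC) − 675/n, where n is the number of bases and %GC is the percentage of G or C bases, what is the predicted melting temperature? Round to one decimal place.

36.2°C

Length n = 50. Base counts: T=16, A=12, G=14, C=8
G+C = 22, so %GC = 22/50 × 100 = 44%
Salt term: 16.6 × (-3) = -49.8
GC term: 0.41 × 44 = 18.04; length term: −675/50 = −13.5
Tm = 81.5 + (-49.8) + 18.04 − 13.5 = 36.24 → 36.2°C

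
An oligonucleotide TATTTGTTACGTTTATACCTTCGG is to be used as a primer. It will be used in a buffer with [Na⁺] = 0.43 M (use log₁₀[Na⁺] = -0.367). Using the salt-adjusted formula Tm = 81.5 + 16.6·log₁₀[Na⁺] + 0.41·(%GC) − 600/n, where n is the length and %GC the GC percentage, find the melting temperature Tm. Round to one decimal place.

Length n = 24. Base counts: A=4, T=12, G=4, C=4
G+C = 8, so %GC = 8/24 × 100 = 33.333%
Salt term: 16.6 × (-0.367) = -6.092
GC term: 0.41 × 33.333 = 13.667; length term: −600/24 = −25
Tm = 81.5 + (-6.092) + 13.667 − 25 = 64.075 → 64.1°C

64.1°C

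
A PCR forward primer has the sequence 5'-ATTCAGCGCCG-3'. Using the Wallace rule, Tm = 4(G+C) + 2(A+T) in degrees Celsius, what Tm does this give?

36°C

A=2, G=3, C=4, T=2
AT pairs contribute 4, GC pairs contribute 7.
Tm = 2×4 + 4×7 = 36°C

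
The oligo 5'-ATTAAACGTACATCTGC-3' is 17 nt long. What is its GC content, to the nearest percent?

35%

Base counts: A=6, T=5, C=4, G=2
G+C = 2 + 4 = 6 out of 17 bases
%GC = 6/17 × 100 = 35.29% ≈ 35%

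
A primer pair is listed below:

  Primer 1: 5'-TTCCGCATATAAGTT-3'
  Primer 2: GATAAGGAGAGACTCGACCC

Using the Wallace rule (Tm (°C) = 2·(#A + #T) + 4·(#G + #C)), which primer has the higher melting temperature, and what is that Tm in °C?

Primer 1: A+T=10, G+C=5 → Tm = 2(10)+4(5) = 40°C
Primer 2: A+T=9, G+C=11 → Tm = 2(9)+4(11) = 62°C
40°C vs 62°C → primer 2 is higher.

Primer 2, 62°C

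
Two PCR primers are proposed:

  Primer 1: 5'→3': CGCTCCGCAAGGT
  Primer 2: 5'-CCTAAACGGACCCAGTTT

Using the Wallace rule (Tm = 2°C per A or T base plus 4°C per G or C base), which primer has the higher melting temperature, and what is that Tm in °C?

Primer 2, 54°C

Primer 1: A+T=4, G+C=9 → Tm = 2(4)+4(9) = 44°C
Primer 2: A+T=9, G+C=9 → Tm = 2(9)+4(9) = 54°C
44°C vs 54°C → primer 2 is higher.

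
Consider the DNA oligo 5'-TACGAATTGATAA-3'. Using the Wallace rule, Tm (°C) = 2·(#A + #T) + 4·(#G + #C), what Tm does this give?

C=1, T=4, A=6, G=2
So N_AT = 10 and N_GC = 3.
Tm = 2×10 + 4×3 = 32°C

32°C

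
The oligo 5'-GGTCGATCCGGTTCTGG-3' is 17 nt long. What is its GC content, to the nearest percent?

65%

T=5, A=1, G=7, C=4
G+C = 7 + 4 = 11 out of 17 bases
%GC = 11/17 × 100 = 64.71% ≈ 65%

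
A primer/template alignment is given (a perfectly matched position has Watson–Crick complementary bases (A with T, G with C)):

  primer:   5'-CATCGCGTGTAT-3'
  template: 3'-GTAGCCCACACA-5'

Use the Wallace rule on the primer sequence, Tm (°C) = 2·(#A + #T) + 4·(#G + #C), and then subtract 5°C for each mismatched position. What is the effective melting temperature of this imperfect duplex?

26°C

Primer base counts: A=2, T=4, G=3, C=3 → A+T=6, G+C=6
Perfect-match Tm = 2(6) + 4(6) = 12 + 24 = 36°C
Mismatches (positions where the bases are not complementary): 2 (at positions 6, 11)
Effective Tm = 36 − 2×5 = 36 − 10 = 26°C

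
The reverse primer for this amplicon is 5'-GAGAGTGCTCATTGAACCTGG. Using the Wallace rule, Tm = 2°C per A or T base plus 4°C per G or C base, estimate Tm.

64°C

Counting bases: G=7, T=5, A=5, C=4
So N_AT = 10 and N_GC = 11.
Tm = 2(10) + 4(11) = 20 + 44 = 64°C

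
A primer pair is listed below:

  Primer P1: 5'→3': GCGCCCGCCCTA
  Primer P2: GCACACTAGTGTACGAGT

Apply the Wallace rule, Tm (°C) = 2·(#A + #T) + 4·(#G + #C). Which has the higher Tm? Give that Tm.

Primer P1: A+T=2, G+C=10 → Tm = 2(2)+4(10) = 44°C
Primer P2: A+T=9, G+C=9 → Tm = 2(9)+4(9) = 54°C
44°C vs 54°C → primer P2 is higher.

Primer P2, 54°C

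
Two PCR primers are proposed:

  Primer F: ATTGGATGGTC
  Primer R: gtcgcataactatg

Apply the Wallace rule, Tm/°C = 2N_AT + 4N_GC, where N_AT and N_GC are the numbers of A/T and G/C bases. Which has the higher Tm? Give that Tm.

Primer F: A+T=6, G+C=5 → Tm = 2(6)+4(5) = 32°C
Primer R: A+T=8, G+C=6 → Tm = 2(8)+4(6) = 40°C
32°C vs 40°C → primer R is higher.

Primer R, 40°C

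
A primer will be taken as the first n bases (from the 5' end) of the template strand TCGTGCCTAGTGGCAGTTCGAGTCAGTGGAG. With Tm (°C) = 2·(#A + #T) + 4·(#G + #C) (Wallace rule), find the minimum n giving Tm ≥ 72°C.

n = 23

First 22 bases: TCGTGCCTAGTGGCAGTTCGAG → Tm = 70°C (< 72°C)
First 23 bases: TCGTGCCTAGTGGCAGTTCGAGT → Tm = 72°C (≥ 72°C)
Each additional base adds 2°C (A/T) or 4°C (G/C), so Tm is non-decreasing in n; n = 23 is the first length to reach 72°C.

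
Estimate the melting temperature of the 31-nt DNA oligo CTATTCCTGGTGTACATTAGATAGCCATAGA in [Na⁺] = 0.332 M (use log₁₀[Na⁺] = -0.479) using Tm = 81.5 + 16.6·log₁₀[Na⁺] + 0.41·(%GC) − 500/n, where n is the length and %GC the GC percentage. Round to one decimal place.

Length n = 31. Scanning the sequence gives T=10, C=6, G=6, A=9.
G+C = 12, so %GC = 12/31 × 100 = 38.71%
Salt term: 16.6 × (-0.479) = -7.951
GC term: 0.41 × 38.71 = 15.871; length term: −500/31 = −16.129
Tm = 81.5 + (-7.951) + 15.871 − 16.129 = 73.291 → 73.3°C

73.3°C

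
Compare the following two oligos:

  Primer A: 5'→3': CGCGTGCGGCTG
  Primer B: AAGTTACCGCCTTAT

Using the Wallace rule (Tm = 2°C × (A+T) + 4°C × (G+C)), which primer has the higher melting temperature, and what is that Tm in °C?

Primer A: A+T=2, G+C=10 → Tm = 2(2)+4(10) = 44°C
Primer B: A+T=9, G+C=6 → Tm = 2(9)+4(6) = 42°C
44°C vs 42°C → primer A is higher.

Primer A, 44°C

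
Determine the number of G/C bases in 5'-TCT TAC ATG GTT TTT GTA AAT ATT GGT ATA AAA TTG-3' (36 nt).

Counting bases: A=11, T=17, G=6, C=2
Total G or C: 6 + 2 = 8

8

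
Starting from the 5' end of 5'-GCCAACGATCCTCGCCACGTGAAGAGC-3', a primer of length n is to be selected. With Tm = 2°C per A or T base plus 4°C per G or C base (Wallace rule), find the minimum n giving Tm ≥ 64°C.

First 18 bases: GCCAACGATCCTCGCCAC → Tm = 60°C (< 64°C)
First 19 bases: GCCAACGATCCTCGCCACG → Tm = 64°C (≥ 64°C)
Each additional base adds 2°C (A/T) or 4°C (G/C), so Tm is non-decreasing in n; n = 19 is the first length to reach 64°C.

n = 19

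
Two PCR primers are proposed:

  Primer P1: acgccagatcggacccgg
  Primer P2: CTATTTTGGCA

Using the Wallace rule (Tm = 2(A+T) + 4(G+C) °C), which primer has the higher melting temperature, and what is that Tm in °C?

Primer P1: A+T=5, G+C=13 → Tm = 2(5)+4(13) = 62°C
Primer P2: A+T=7, G+C=4 → Tm = 2(7)+4(4) = 30°C
62°C vs 30°C → primer P1 is higher.

Primer P1, 62°C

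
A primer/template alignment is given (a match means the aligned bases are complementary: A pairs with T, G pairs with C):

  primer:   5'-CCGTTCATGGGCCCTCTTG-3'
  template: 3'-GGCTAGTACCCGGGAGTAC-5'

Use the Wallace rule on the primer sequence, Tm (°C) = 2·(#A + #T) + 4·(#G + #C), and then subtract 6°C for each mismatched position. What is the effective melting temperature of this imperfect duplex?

Primer base counts: A=1, T=6, G=5, C=7 → A+T=7, G+C=12
Perfect-match Tm = 2(7) + 4(12) = 14 + 48 = 62°C
Mismatches (positions where the bases are not complementary): 2 (at positions 4, 17)
Effective Tm = 62 − 2×6 = 62 − 12 = 50°C

50°C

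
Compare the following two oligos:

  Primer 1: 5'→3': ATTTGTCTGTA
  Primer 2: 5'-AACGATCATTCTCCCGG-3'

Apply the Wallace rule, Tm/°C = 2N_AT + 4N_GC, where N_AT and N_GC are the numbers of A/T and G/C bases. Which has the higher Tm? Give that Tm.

Primer 1: A+T=8, G+C=3 → Tm = 2(8)+4(3) = 28°C
Primer 2: A+T=8, G+C=9 → Tm = 2(8)+4(9) = 52°C
28°C vs 52°C → primer 2 is higher.

Primer 2, 52°C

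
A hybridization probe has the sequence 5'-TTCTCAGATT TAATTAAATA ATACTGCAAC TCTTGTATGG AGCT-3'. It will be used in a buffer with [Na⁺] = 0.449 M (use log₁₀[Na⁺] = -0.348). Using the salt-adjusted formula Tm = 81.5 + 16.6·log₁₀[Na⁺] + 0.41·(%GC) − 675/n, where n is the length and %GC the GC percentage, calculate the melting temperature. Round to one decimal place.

Length n = 44. Counting bases: G=6, A=14, C=7, T=17
G+C = 13, so %GC = 13/44 × 100 = 29.545%
Salt term: 16.6 × (-0.348) = -5.777
GC term: 0.41 × 29.545 = 12.113; length term: −675/44 = −15.341
Tm = 81.5 + (-5.777) + 12.113 − 15.341 = 72.495 → 72.5°C

72.5°C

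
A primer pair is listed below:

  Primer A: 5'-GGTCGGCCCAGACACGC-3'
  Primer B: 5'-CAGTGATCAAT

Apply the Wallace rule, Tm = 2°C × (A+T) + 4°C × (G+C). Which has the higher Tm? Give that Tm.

Primer A, 60°C

Primer A: A+T=4, G+C=13 → Tm = 2(4)+4(13) = 60°C
Primer B: A+T=7, G+C=4 → Tm = 2(7)+4(4) = 30°C
60°C vs 30°C → primer A is higher.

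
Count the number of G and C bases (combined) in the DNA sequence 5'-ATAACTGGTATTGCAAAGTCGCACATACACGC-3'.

14

Scanning the sequence gives T=7, A=11, G=6, C=8.
Total G or C: 6 + 8 = 14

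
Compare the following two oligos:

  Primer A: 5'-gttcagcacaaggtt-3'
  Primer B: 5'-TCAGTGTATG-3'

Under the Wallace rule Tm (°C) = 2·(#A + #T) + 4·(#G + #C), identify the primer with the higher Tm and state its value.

Primer A, 44°C

Primer A: A+T=8, G+C=7 → Tm = 2(8)+4(7) = 44°C
Primer B: A+T=6, G+C=4 → Tm = 2(6)+4(4) = 28°C
44°C vs 28°C → primer A is higher.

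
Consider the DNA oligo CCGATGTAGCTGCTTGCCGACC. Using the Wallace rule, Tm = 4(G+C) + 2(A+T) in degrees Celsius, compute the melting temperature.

72°C

A=3, C=8, T=5, G=6
So N_AT = 8 and N_GC = 14.
Tm = 2(8) + 4(14) = 16 + 56 = 72°C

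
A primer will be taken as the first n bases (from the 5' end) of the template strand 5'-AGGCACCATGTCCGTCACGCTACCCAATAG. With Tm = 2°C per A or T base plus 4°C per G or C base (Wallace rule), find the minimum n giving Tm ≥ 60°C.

First 18 bases: AGGCACCATGTCCGTCAC → Tm = 58°C (< 60°C)
First 19 bases: AGGCACCATGTCCGTCACG → Tm = 62°C (≥ 60°C)
Since every base adds ≥2°C, Tm only increases with n, so the threshold is first crossed at n = 19.

n = 19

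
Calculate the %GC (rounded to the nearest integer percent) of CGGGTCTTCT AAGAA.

47%

G=4, C=3, T=4, A=4
G+C = 4 + 3 = 7 out of 15 bases
%GC = 7/15 × 100 = 46.67% ≈ 47%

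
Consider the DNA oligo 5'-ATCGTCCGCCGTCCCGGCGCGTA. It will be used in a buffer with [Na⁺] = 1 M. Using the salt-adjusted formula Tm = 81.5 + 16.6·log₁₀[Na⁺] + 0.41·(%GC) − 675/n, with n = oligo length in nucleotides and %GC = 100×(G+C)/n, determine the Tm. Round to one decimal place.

Length n = 23. Base counts: T=4, C=10, G=7, A=2
G+C = 17, so %GC = 17/23 × 100 = 73.913%
Salt term: 16.6 × (0) = 0
GC term: 0.41 × 73.913 = 30.304; length term: −675/23 = −29.348
Tm = 81.5 + (0) + 30.304 − 29.348 = 82.456 → 82.5°C

82.5°C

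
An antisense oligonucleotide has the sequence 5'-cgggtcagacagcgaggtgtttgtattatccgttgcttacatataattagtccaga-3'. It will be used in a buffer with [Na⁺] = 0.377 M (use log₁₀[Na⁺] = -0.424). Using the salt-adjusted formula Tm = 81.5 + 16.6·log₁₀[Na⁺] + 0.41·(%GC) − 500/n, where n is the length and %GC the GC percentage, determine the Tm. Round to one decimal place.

83.1°C

Length n = 56. A=14, G=14, T=18, C=10
G+C = 24, so %GC = 24/56 × 100 = 42.857%
Salt term: 16.6 × (-0.424) = -7.038
GC term: 0.41 × 42.857 = 17.571; length term: −500/56 = −8.929
Tm = 81.5 + (-7.038) + 17.571 − 8.929 = 83.104 → 83.1°C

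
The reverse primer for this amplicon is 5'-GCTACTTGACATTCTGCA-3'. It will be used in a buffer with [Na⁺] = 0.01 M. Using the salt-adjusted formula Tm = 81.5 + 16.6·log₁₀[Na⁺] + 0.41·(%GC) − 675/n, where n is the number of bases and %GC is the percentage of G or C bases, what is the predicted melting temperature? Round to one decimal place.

Length n = 18. Scanning the sequence gives G=3, T=6, A=4, C=5.
G+C = 8, so %GC = 8/18 × 100 = 44.444%
Salt term: 16.6 × (-2) = -33.2
GC term: 0.41 × 44.444 = 18.222; length term: −675/18 = −37.5
Tm = 81.5 + (-33.2) + 18.222 − 37.5 = 29.022 → 29.0°C

29.0°C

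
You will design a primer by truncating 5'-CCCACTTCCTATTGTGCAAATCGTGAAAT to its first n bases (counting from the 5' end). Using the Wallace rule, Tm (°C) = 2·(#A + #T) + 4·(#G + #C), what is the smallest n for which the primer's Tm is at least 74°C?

First 24 bases: CCCACTTCCTATTGTGCAAATCGT → Tm = 70°C (< 74°C)
First 25 bases: CCCACTTCCTATTGTGCAAATCGTG → Tm = 74°C (≥ 74°C)
Each additional base adds 2°C (A/T) or 4°C (G/C), so Tm is non-decreasing in n; n = 25 is the first length to reach 74°C.

n = 25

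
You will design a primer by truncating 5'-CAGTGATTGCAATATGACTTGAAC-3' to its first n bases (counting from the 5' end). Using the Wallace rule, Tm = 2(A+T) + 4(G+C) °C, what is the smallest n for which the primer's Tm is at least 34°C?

n = 12

First 11 bases: CAGTGATTGCA → Tm = 32°C (< 34°C)
First 12 bases: CAGTGATTGCAA → Tm = 34°C (≥ 34°C)
Each additional base adds 2°C (A/T) or 4°C (G/C), so Tm is non-decreasing in n; n = 12 is the first length to reach 34°C.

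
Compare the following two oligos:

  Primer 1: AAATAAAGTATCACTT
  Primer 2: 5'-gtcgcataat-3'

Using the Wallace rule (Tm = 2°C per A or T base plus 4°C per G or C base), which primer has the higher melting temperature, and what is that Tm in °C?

Primer 1: A+T=13, G+C=3 → Tm = 2(13)+4(3) = 38°C
Primer 2: A+T=6, G+C=4 → Tm = 2(6)+4(4) = 28°C
38°C vs 28°C → primer 1 is higher.

Primer 1, 38°C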